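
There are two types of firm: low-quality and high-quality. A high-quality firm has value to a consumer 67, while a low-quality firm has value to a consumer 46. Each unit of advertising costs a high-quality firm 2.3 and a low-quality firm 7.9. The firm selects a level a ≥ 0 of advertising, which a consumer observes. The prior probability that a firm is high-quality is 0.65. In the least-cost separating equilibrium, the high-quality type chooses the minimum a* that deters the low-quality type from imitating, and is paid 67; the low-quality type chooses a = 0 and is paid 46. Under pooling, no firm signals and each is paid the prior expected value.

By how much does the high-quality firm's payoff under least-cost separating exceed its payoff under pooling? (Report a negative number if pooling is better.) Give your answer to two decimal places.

1.24

Least-cost separating signal: a* solves 46 = 67 − 7.9·a*, so a* = (67 − 46)/7.9 ≈ 2.6582.
High-quality type's separating payoff: 67 − 2.3 × a* = 67 − 2.3 × (67 − 46)/7.9 = 67 − 48.3/7.9 ≈ 60.8861.
Pooling payoff: 0.65 × 67 + 0.35 × 46 = 59.65.
Difference: 60.8861 − 59.65 = 1.2361, i.e. 1.24 to two decimal places.
The high-quality type prefers to separate.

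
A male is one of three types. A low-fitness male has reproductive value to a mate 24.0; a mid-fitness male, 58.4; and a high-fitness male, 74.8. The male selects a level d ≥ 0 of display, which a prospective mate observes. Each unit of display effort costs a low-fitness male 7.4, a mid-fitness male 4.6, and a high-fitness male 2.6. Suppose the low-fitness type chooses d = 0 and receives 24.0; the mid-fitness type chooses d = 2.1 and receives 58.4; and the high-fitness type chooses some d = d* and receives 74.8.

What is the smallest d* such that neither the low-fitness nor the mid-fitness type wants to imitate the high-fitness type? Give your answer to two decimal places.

Low-fitness type (on-path payoff 24.0) won't mimic when 24.0 ≥ 74.8 − 7.4·d*, i.e. d* ≥ 6.86.
Mid-fitness type (on-path payoff 58.4 − 4.6×2.1 = 48.74) won't mimic when 48.74 ≥ 74.8 − 4.6·d*, i.e. d* ≥ 5.67.
Both must hold, so d* = max(6.86, 5.67) = 6.86. The low-fitness type's constraint binds.

6.86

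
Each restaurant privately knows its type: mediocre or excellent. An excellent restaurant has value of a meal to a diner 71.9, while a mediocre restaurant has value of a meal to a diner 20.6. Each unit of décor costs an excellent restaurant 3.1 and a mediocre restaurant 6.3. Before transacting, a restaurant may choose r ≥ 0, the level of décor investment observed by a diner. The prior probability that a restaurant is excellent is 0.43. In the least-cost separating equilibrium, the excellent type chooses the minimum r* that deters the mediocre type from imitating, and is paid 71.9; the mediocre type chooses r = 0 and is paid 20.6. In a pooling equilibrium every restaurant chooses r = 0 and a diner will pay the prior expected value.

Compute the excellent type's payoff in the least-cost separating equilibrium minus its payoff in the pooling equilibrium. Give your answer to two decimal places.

Least-cost separating signal: r* solves 20.6 = 71.9 − 6.3·r*, so r* = (71.9 − 20.6)/6.3 ≈ 8.1429.
Excellent type's separating payoff: 71.9 − 3.1 × r* = 71.9 − 3.1 × (71.9 − 20.6)/6.3 = 71.9 − 159.03/6.3 ≈ 46.6571.
Pooling payoff: 0.43 × 71.9 + 0.57 × 20.6 = 42.659.
Difference: 46.6571 − 42.659 = 3.9981, i.e. 4.00 to two decimal places.
The excellent type prefers to separate.

4.00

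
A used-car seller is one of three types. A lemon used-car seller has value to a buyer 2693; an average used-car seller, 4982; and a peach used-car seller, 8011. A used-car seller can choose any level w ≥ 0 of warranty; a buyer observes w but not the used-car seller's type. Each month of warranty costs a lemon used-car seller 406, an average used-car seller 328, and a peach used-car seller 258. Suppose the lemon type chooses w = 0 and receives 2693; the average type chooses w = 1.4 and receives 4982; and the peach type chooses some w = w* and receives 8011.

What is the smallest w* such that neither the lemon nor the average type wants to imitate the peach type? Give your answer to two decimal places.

Average type (on-path payoff 4982 − 328×1.4 = 4522.8) won't mimic when 4522.8 ≥ 8011 − 328·w*, i.e. w* ≥ 10.63.
Lemon type (on-path payoff 2693) won't mimic when 2693 ≥ 8011 − 406·w*, i.e. w* ≥ 13.10.
Both must hold, so w* = max(13.10, 10.63) = 13.10. The lemon type's constraint binds.

13.10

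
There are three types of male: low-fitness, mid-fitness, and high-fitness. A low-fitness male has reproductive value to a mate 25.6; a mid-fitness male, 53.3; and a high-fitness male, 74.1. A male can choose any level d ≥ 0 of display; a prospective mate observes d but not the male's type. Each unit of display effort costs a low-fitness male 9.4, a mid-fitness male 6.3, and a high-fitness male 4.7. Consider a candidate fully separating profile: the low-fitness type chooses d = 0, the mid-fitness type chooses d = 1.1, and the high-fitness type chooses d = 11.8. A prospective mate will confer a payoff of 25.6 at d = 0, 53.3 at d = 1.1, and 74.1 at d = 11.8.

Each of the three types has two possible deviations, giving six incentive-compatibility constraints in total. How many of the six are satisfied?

3

Low-fitness (own payoff 25.6): to d=1.1 gives 53.3 − 9.4×1.1 = 42.96 → profitable ✗; to d=11.8 gives 74.1 − 9.4×11.8 = -36.82 → no gain ✓.
Mid-fitness (own payoff 53.3 − 6.3×1.1 = 46.37): to d=0 gives 25.6 → no gain ✓; to d=11.8 gives 74.1 − 6.3×11.8 = -0.24 → no gain ✓.
High-fitness (own payoff 74.1 − 4.7×11.8 = 18.64): to d=0 gives 25.6 → profitable ✗; to d=1.1 gives 53.3 − 4.7×1.1 = 48.13 → profitable ✗.
3 of the 6 constraints hold; not an equilibrium.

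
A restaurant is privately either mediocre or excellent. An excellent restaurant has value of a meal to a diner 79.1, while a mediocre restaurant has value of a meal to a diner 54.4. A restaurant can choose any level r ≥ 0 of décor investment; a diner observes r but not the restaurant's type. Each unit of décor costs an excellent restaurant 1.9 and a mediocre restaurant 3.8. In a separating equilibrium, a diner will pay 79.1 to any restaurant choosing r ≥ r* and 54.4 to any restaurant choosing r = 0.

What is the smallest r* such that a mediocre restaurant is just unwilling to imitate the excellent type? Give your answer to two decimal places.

6.50

A mediocre restaurant choosing r = 0 receives 54.4.
Imitating at r* instead would pay 79.1 at cost 3.8·r*, netting 79.1 − 3.8·r*.
Indifference: 54.4 = 79.1 − 3.8·r*, so r* = (79.1 − 54.4) / 3.8 = 6.50.
At r* the mediocre type's incentive constraint just binds; the excellent type strictly prefers r* since its per-unit cost is lower.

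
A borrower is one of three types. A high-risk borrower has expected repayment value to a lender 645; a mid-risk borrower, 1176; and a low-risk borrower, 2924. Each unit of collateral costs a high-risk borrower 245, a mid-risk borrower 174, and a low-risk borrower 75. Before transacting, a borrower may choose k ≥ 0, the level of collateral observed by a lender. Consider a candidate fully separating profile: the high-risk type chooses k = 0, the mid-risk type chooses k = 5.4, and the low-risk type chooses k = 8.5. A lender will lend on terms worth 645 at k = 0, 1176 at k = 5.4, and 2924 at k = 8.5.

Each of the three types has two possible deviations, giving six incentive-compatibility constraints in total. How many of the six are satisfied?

Mid-risk (own payoff 1176 − 174×5.4 = 236.4): to k=0 gives 645 → profitable ✗; to k=8.5 gives 2924 − 174×8.5 = 1445 → profitable ✗.
Low-risk (own payoff 2924 − 75×8.5 = 2286.5): to k=0 gives 645 → no gain ✓; to k=5.4 gives 1176 − 75×5.4 = 771 → no gain ✓.
High-risk (own payoff 645): to k=5.4 gives 1176 − 245×5.4 = -147 → no gain ✓; to k=8.5 gives 2924 − 245×8.5 = 841.5 → profitable ✗.
3 of the 6 constraints hold; not an equilibrium.

3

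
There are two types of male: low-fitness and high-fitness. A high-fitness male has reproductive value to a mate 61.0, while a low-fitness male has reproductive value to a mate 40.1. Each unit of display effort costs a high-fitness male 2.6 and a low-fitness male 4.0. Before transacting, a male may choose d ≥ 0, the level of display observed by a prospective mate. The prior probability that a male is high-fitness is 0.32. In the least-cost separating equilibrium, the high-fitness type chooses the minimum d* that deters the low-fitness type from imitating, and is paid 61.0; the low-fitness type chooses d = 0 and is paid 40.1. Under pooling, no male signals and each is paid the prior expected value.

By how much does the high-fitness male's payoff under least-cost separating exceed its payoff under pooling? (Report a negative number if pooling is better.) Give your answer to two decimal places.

0.63

Least-cost separating signal: d* solves 40.1 = 61.0 − 4.0·d*, so d* = (61.0 − 40.1)/4.0 = 5.225.
High-fitness type's separating payoff: 61.0 − 2.6 × d* = 61.0 − 2.6 × (61.0 − 40.1)/4.0 = 61.0 − 54.34/4.0 = 47.415.
Pooling payoff: 0.32 × 61.0 + 0.68 × 40.1 = 46.788.
Difference: 47.415 − 46.788 = 0.627, i.e. 0.63 to two decimal places.
The high-fitness type prefers to separate.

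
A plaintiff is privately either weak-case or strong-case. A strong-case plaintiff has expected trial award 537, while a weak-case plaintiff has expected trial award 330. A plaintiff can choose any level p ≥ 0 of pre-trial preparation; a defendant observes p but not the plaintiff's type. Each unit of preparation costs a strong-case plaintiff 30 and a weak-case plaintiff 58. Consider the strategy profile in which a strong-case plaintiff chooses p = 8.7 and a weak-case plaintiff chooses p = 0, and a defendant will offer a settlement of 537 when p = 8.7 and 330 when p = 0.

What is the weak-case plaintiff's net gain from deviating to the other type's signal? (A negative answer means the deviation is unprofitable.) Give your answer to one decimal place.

Playing p = 0 the weak-case plaintiff receives 330.
Deviating to p = 8.7 brings payment 537 at cost 58 × 8.7 = 504.6, netting 32.4.
Gain from deviating: 32.4 − 330 = -297.6.
The gain is negative, so the weak-case type's incentive-compatibility constraint is satisfied.

-297.6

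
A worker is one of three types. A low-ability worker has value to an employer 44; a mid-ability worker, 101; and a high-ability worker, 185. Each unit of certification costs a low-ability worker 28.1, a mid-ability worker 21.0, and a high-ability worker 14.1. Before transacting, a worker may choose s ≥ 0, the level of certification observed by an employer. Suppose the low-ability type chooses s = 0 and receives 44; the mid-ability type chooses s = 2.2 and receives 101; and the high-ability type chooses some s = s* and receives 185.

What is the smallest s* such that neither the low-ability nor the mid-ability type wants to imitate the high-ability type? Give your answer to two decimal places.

Low-ability type (on-path payoff 44) won't mimic when 44 ≥ 185 − 28.1·s*, i.e. s* ≥ 5.02.
Mid-ability type (on-path payoff 101 − 21.0×2.2 = 54.8) won't mimic when 54.8 ≥ 185 − 21.0·s*, i.e. s* ≥ 6.20.
Both must hold, so s* = max(5.02, 6.20) = 6.20. The mid-ability type's constraint binds.

6.20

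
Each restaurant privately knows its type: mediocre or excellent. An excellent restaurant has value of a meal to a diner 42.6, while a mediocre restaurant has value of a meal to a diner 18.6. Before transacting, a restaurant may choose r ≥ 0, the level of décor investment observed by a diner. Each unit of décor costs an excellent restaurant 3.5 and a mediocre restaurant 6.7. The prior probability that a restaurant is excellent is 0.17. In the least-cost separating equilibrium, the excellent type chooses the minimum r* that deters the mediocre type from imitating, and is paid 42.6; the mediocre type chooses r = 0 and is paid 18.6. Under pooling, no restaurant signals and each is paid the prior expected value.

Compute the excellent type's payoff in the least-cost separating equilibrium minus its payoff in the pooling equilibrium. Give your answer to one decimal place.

7.4

Least-cost separating signal: r* solves 18.6 = 42.6 − 6.7·r*, so r* = (42.6 − 18.6)/6.7 ≈ 3.5821.
Excellent type's separating payoff: 42.6 − 3.5 × r* = 42.6 − 3.5 × (42.6 − 18.6)/6.7 = 42.6 − 84/6.7 ≈ 30.063.
Pooling payoff: 0.17 × 42.6 + 0.83 × 18.6 = 22.68.
Difference: 30.063 − 22.68 = 7.383, i.e. 7.4 to one decimal place.
The excellent type prefers to separate.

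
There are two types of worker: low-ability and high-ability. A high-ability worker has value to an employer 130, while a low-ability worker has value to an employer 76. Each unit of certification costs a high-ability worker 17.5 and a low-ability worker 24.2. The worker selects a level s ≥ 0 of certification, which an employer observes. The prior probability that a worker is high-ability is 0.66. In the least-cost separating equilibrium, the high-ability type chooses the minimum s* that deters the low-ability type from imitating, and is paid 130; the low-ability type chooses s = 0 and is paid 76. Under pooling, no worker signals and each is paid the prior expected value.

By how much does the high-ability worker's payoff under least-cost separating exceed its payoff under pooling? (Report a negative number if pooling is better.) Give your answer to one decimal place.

Least-cost separating signal: s* solves 76 = 130 − 24.2·s*, so s* = (130 − 76)/24.2 ≈ 2.2314.
High-ability type's separating payoff: 130 − 17.5 × s* = 130 − 17.5 × (130 − 76)/24.2 = 130 − 945/24.2 ≈ 90.950.
Pooling payoff: 0.66 × 130 + 0.34 × 76 = 111.64.
Difference: 90.950 − 111.64 = -20.69, i.e. -20.7 to one decimal place.
The high-ability type would prefer the pooling outcome.

-20.7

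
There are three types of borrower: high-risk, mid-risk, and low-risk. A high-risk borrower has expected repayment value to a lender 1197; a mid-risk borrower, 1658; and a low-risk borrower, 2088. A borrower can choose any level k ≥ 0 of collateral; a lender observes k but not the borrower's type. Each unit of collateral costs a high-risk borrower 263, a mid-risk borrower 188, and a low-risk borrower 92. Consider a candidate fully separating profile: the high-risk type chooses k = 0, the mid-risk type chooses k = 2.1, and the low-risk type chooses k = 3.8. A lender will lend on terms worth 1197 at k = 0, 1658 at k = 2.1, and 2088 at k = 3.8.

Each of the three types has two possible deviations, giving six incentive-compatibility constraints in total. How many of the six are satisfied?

High-risk (own payoff 1197): to k=2.1 gives 1658 − 263×2.1 = 1105.7 → no gain ✓; to k=3.8 gives 2088 − 263×3.8 = 1088.6 → no gain ✓.
Mid-risk (own payoff 1658 − 188×2.1 = 1263.2): to k=0 gives 1197 → no gain ✓; to k=3.8 gives 2088 − 188×3.8 = 1373.6 → profitable ✗.
Low-risk (own payoff 2088 − 92×3.8 = 1738.4): to k=0 gives 1197 → no gain ✓; to k=2.1 gives 1658 − 92×2.1 = 1464.8 → no gain ✓.
5 of the 6 constraints hold; not an equilibrium.

5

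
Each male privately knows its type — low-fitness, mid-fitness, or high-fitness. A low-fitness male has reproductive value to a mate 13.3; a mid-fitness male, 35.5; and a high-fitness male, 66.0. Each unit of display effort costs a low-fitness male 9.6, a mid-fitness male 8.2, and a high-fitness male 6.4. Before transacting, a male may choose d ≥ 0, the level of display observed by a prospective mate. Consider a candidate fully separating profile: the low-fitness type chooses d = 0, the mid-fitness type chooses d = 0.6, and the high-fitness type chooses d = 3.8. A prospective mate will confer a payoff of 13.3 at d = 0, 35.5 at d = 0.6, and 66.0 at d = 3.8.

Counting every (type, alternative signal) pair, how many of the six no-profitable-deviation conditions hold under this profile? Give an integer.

Mid-fitness (own payoff 35.5 − 8.2×0.6 = 30.58): to d=0 gives 13.3 → no gain ✓; to d=3.8 gives 66.0 − 8.2×3.8 = 34.84 → profitable ✗.
Low-fitness (own payoff 13.3): to d=0.6 gives 35.5 − 9.6×0.6 = 29.74 → profitable ✗; to d=3.8 gives 66.0 − 9.6×3.8 = 29.52 → profitable ✗.
High-fitness (own payoff 66.0 − 6.4×3.8 = 41.68): to d=0 gives 13.3 → no gain ✓; to d=0.6 gives 35.5 − 6.4×0.6 = 31.66 → no gain ✓.
3 of the 6 constraints hold; not an equilibrium.

3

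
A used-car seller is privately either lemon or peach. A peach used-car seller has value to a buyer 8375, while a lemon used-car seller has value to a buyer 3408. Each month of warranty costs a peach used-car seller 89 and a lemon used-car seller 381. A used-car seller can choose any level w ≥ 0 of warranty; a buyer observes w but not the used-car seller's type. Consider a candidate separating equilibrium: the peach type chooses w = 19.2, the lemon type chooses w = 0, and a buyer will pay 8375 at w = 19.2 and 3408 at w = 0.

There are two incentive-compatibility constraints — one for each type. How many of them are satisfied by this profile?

2

Lemon type: stay at 0 → 3408; mimic → 8375 − 381 × 19.2 = 1059.8. IC holds (3408 ≥ 1059.8).
Peach type: signal → 8375 − 89 × 19.2 = 6666.2; deviate to 0 → 3408. IC holds (6666.2 ≥ 3408).
2 of 2 constraints hold, so this is a separating equilibrium.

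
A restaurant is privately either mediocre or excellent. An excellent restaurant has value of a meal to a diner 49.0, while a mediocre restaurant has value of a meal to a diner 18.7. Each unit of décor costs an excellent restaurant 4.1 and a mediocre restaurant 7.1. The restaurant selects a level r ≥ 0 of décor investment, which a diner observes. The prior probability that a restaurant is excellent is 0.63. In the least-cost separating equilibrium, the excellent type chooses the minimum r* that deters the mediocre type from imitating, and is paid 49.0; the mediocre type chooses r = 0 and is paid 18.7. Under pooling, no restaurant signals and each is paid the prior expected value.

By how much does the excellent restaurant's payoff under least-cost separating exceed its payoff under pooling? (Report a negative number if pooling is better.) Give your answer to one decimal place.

-6.3

Least-cost separating signal: r* solves 18.7 = 49.0 − 7.1·r*, so r* = (49.0 − 18.7)/7.1 ≈ 4.2676.
Excellent type's separating payoff: 49.0 − 4.1 × r* = 49.0 − 4.1 × (49.0 − 18.7)/7.1 = 49.0 − 124.23/7.1 ≈ 31.503.
Pooling payoff: 0.63 × 49.0 + 0.37 × 18.7 = 37.789.
Difference: 31.503 − 37.789 = -6.286, i.e. -6.3 to one decimal place.
The excellent type would prefer the pooling outcome.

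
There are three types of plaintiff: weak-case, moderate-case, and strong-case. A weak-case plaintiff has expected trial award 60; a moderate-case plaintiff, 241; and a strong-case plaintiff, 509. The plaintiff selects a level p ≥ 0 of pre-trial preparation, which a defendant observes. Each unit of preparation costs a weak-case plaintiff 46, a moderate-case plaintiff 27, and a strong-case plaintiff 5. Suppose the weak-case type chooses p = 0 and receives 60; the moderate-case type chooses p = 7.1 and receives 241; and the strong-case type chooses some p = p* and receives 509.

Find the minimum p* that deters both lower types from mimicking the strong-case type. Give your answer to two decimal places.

17.03

Moderate-case type (on-path payoff 241 − 27×7.1 = 49.3) won't mimic when 49.3 ≥ 509 − 27·p*, i.e. p* ≥ 17.03.
Weak-case type (on-path payoff 60) won't mimic when 60 ≥ 509 − 46·p*, i.e. p* ≥ 9.76.
Both must hold, so p* = max(9.76, 17.03) = 17.03. The moderate-case type's constraint binds.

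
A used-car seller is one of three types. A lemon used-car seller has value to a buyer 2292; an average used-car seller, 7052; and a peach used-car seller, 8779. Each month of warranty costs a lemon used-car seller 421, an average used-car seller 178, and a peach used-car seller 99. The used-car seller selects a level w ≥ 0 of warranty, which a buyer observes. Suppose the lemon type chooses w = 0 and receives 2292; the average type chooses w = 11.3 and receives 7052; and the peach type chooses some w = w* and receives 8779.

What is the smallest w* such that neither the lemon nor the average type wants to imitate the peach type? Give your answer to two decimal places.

21.00

Average type (on-path payoff 7052 − 178×11.3 = 5040.6) won't mimic when 5040.6 ≥ 8779 − 178·w*, i.e. w* ≥ 21.00.
Lemon type (on-path payoff 2292) won't mimic when 2292 ≥ 8779 − 421·w*, i.e. w* ≥ 15.41.
Both must hold, so w* = max(15.41, 21.00) = 21.00. The average type's constraint binds.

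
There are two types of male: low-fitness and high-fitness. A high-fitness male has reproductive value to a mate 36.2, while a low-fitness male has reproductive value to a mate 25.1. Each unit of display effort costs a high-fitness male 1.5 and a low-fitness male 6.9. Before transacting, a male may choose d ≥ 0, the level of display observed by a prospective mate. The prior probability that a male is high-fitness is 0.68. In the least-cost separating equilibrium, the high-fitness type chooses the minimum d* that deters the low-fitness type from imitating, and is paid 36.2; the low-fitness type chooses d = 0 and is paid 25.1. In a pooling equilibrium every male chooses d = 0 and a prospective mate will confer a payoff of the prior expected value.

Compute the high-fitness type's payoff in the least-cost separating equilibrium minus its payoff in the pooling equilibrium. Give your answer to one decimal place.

Least-cost separating signal: d* solves 25.1 = 36.2 − 6.9·d*, so d* = (36.2 − 25.1)/6.9 ≈ 1.6087.
High-fitness type's separating payoff: 36.2 − 1.5 × d* = 36.2 − 1.5 × (36.2 − 25.1)/6.9 = 36.2 − 16.65/6.9 ≈ 33.787.
Pooling payoff: 0.68 × 36.2 + 0.32 × 25.1 = 32.648.
Difference: 33.787 − 32.648 = 1.139, i.e. 1.1 to one decimal place.
The high-fitness type prefers to separate.

1.1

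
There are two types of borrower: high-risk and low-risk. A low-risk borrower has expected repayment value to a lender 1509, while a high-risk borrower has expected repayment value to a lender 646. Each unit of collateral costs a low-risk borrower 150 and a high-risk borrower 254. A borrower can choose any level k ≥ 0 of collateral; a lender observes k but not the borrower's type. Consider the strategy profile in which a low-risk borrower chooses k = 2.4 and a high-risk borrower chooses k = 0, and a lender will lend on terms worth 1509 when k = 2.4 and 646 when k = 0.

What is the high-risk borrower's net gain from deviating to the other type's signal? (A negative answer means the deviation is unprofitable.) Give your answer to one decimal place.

253.4

Playing k = 0 the high-risk borrower receives 646.
Deviating to k = 2.4 brings payment 1509 at cost 254 × 2.4 = 609.6, netting 899.4.
Gain from deviating: 899.4 − 646 = 253.4.
The gain is positive, so the high-risk type's incentive-compatibility constraint is violated — this profile is not a separating equilibrium.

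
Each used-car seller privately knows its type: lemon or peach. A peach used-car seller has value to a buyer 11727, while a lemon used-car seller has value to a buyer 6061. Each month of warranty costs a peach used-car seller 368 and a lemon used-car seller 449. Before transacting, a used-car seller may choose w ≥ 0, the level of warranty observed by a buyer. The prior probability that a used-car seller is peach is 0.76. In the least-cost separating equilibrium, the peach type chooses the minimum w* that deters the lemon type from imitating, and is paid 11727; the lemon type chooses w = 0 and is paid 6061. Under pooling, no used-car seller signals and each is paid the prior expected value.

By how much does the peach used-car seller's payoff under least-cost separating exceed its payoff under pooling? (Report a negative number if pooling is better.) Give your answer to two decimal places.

Least-cost separating signal: w* solves 6061 = 11727 − 449·w*, so w* = (11727 − 6061)/449 ≈ 12.6192.
Peach type's separating payoff: 11727 − 368 × w* = 11727 − 368 × (11727 − 6061)/449 = 11727 − 2085088/449 ≈ 7083.1514.
Pooling payoff: 0.76 × 11727 + 0.24 × 6061 = 10367.16.
Difference: 7083.1514 − 10367.16 = -3284.0086, i.e. -3284.01 to two decimal places.
The peach type would prefer the pooling outcome.

-3284.01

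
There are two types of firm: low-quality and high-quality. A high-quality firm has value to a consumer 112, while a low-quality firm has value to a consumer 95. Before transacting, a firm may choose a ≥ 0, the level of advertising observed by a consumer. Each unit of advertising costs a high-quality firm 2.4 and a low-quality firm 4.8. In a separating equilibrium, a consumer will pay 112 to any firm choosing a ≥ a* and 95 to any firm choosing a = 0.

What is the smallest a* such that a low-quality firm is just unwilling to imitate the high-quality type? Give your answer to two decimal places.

3.54

A low-quality firm choosing a = 0 receives 95.
Imitating at a* instead would pay 112 at cost 4.8·a*, netting 112 − 4.8·a*.
Indifference: 95 = 112 − 4.8·a*, so a* = (112 − 95) / 4.8 ≈ 3.54.
At a* the low-quality type's incentive constraint just binds; the high-quality type strictly prefers a* since its per-unit cost is lower.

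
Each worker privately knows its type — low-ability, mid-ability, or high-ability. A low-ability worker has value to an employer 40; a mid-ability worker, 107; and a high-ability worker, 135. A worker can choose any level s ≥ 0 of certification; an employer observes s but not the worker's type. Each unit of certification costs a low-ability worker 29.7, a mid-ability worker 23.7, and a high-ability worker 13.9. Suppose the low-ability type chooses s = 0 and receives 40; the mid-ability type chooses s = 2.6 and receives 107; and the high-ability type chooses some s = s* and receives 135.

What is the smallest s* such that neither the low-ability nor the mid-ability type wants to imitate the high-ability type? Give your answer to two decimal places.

Mid-ability type (on-path payoff 107 − 23.7×2.6 = 45.38) won't mimic when 45.38 ≥ 135 − 23.7·s*, i.e. s* ≥ 3.78.
Low-ability type (on-path payoff 40) won't mimic when 40 ≥ 135 − 29.7·s*, i.e. s* ≥ 3.20.
Both must hold, so s* = max(3.20, 3.78) = 3.78. The mid-ability type's constraint binds.

3.78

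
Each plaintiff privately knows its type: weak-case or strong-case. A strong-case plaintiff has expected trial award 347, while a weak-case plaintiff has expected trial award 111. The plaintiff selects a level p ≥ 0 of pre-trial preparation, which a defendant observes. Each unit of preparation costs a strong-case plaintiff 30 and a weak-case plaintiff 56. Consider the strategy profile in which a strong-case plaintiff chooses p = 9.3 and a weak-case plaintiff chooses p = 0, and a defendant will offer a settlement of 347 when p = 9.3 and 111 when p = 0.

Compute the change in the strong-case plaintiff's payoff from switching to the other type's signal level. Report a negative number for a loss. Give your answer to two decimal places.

43.00

Playing p = 9.3 the strong-case plaintiff receives 347 − 30 × 9.3 = 68.
Deviating to p = 0 yields 111 instead.
Gain from deviating: 111 − 68 = 43.00.
The gain is positive, so the strong-case type's incentive-compatibility constraint is violated — this profile is not a separating equilibrium.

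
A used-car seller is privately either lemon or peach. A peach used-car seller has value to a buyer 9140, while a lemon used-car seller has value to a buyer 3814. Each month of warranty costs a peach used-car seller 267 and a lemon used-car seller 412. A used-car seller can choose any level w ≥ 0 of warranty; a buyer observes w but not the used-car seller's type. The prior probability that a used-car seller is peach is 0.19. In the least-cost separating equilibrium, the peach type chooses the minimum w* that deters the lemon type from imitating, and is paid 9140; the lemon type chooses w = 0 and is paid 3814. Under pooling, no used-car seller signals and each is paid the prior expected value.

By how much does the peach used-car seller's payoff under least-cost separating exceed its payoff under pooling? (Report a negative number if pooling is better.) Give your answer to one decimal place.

Least-cost separating signal: w* solves 3814 = 9140 − 412·w*, so w* = (9140 − 3814)/412 ≈ 12.9272.
Peach type's separating payoff: 9140 − 267 × w* = 9140 − 267 × (9140 − 3814)/412 = 9140 − 1422042/412 ≈ 5688.442.
Pooling payoff: 0.19 × 9140 + 0.81 × 3814 = 4825.94.
Difference: 5688.442 − 4825.94 = 862.502, i.e. 862.5 to one decimal place.
The peach type prefers to separate.

862.5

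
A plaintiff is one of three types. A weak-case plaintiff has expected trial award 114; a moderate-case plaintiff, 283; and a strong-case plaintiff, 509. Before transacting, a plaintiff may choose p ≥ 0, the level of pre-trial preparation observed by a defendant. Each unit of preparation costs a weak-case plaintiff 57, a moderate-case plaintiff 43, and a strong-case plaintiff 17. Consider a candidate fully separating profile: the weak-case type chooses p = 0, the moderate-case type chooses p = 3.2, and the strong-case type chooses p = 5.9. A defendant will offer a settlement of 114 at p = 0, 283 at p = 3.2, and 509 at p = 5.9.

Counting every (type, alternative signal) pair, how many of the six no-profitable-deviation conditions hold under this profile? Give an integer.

Strong-case (own payoff 509 − 17×5.9 = 408.7): to p=0 gives 114 → no gain ✓; to p=3.2 gives 283 − 17×3.2 = 228.6 → no gain ✓.
Moderate-case (own payoff 283 − 43×3.2 = 145.4): to p=0 gives 114 → no gain ✓; to p=5.9 gives 509 − 43×5.9 = 255.3 → profitable ✗.
Weak-case (own payoff 114): to p=3.2 gives 283 − 57×3.2 = 100.6 → no gain ✓; to p=5.9 gives 509 − 57×5.9 = 172.7 → profitable ✗.
4 of the 6 constraints hold; not an equilibrium.

4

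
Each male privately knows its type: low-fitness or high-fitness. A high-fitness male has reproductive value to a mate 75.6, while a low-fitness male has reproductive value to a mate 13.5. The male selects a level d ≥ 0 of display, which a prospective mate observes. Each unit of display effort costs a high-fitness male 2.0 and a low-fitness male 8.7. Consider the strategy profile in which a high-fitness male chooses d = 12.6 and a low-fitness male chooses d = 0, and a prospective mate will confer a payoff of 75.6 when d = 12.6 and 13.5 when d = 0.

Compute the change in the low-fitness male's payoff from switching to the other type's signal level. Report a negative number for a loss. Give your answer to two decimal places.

Playing d = 0 the low-fitness male receives 13.5.
Deviating to d = 12.6 brings payment 75.6 at cost 8.7 × 12.6 = 109.62, netting -34.02.
Gain from deviating: -34.02 − 13.5 = -47.52.
The gain is negative, so the low-fitness type's incentive-compatibility constraint is satisfied.

-47.52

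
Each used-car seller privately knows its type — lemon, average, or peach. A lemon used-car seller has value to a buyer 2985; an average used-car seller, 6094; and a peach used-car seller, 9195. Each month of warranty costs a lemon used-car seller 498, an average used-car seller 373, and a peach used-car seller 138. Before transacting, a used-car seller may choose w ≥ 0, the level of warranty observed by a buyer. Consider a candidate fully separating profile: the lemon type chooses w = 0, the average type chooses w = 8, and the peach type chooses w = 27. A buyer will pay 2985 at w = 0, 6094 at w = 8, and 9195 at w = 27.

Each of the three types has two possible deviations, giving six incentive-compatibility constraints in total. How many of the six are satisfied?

Peach (own payoff 9195 − 138×27 = 5469): to w=0 gives 2985 → no gain ✓; to w=8 gives 6094 − 138×8 = 4990 → no gain ✓.
Average (own payoff 6094 − 373×8 = 3110): to w=0 gives 2985 → no gain ✓; to w=27 gives 9195 − 373×27 = -876 → no gain ✓.
Lemon (own payoff 2985): to w=8 gives 6094 − 498×8 = 2110 → no gain ✓; to w=27 gives 9195 − 498×27 = -4251 → no gain ✓.
6 of the 6 constraints hold; this profile is a separating equilibrium.

6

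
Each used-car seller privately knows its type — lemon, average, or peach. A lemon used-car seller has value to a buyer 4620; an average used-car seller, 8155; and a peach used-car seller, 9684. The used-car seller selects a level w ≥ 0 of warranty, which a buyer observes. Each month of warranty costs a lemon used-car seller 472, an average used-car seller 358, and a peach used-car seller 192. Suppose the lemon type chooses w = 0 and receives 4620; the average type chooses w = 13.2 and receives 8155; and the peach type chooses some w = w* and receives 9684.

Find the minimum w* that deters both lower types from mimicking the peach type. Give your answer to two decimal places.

17.47

Average type (on-path payoff 8155 − 358×13.2 = 3429.4) won't mimic when 3429.4 ≥ 9684 − 358·w*, i.e. w* ≥ 17.47.
Lemon type (on-path payoff 4620) won't mimic when 4620 ≥ 9684 − 472·w*, i.e. w* ≥ 10.73.
Both must hold, so w* = max(10.73, 17.47) = 17.47. The average type's constraint binds.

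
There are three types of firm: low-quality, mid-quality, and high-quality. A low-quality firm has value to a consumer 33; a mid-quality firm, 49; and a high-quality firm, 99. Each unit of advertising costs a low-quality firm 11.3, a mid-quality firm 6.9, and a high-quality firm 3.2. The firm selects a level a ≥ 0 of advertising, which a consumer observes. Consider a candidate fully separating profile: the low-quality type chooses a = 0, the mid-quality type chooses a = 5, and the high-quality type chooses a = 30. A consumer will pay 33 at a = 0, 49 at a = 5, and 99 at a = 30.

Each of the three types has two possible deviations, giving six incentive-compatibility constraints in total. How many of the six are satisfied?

Mid-quality (own payoff 49 − 6.9×5 = 14.5): to a=0 gives 33 → profitable ✗; to a=30 gives 99 − 6.9×30 = -108 → no gain ✓.
Low-quality (own payoff 33): to a=5 gives 49 − 11.3×5 = -7.5 → no gain ✓; to a=30 gives 99 − 11.3×30 = -240 → no gain ✓.
High-quality (own payoff 99 − 3.2×30 = 3): to a=0 gives 33 → profitable ✗; to a=5 gives 49 − 3.2×5 = 33 → profitable ✗.
3 of the 6 constraints hold; not an equilibrium.

3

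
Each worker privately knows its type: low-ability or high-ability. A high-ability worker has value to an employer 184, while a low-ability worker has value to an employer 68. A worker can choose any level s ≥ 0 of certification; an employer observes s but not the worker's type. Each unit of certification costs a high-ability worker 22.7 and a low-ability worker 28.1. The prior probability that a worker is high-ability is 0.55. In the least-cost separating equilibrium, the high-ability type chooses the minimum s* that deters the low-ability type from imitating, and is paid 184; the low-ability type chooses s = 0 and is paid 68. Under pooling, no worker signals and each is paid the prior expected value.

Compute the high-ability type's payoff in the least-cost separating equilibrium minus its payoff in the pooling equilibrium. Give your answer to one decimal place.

-41.5

Least-cost separating signal: s* solves 68 = 184 − 28.1·s*, so s* = (184 − 68)/28.1 ≈ 4.1281.
High-ability type's separating payoff: 184 − 22.7 × s* = 184 − 22.7 × (184 − 68)/28.1 = 184 − 2633.2/28.1 ≈ 90.292.
Pooling payoff: 0.55 × 184 + 0.45 × 68 = 131.8.
Difference: 90.292 − 131.8 = -41.508, i.e. -41.5 to one decimal place.
The high-ability type would prefer the pooling outcome.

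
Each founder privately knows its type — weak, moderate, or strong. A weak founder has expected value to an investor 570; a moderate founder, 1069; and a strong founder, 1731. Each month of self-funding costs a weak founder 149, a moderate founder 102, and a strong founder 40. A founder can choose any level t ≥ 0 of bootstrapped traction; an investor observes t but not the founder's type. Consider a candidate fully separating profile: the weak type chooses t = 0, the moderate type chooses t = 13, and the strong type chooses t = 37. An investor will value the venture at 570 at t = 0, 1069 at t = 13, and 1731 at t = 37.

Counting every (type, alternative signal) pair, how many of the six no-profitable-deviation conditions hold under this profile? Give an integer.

Weak (own payoff 570): to t=13 gives 1069 − 149×13 = -868 → no gain ✓; to t=37 gives 1731 − 149×37 = -3782 → no gain ✓.
Moderate (own payoff 1069 − 102×13 = -257): to t=0 gives 570 → profitable ✗; to t=37 gives 1731 − 102×37 = -2043 → no gain ✓.
Strong (own payoff 1731 − 40×37 = 251): to t=0 gives 570 → profitable ✗; to t=13 gives 1069 − 40×13 = 549 → profitable ✗.
3 of the 6 constraints hold; not an equilibrium.

3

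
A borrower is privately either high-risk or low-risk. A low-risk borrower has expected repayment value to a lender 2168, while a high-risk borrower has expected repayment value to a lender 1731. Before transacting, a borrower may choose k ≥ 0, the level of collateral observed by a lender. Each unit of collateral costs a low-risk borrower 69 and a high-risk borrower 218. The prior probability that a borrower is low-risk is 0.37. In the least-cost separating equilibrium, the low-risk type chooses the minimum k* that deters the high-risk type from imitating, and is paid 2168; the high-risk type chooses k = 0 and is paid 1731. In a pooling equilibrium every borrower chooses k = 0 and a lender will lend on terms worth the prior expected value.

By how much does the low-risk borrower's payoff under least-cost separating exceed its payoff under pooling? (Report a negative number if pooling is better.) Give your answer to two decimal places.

Least-cost separating signal: k* solves 1731 = 2168 − 218·k*, so k* = (2168 − 1731)/218 ≈ 2.0046.
Low-risk type's separating payoff: 2168 − 69 × k* = 2168 − 69 × (2168 − 1731)/218 = 2168 − 30153/218 ≈ 2029.6835.
Pooling payoff: 0.37 × 2168 + 0.63 × 1731 = 1892.69.
Difference: 2029.6835 − 1892.69 = 136.9935, i.e. 136.99 to two decimal places.
The low-risk type prefers to separate.

136.99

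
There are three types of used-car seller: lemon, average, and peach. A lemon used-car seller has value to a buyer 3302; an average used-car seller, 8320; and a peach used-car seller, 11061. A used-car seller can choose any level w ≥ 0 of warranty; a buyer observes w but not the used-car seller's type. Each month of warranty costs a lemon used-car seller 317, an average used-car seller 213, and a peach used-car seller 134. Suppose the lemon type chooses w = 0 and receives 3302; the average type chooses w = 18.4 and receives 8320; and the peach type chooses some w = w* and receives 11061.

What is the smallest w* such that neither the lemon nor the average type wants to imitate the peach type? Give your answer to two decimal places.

31.27

Lemon type (on-path payoff 3302) won't mimic when 3302 ≥ 11061 − 317·w*, i.e. w* ≥ 24.48.
Average type (on-path payoff 8320 − 213×18.4 = 4400.8) won't mimic when 4400.8 ≥ 11061 − 213·w*, i.e. w* ≥ 31.27.
Both must hold, so w* = max(24.48, 31.27) = 31.27. The average type's constraint binds.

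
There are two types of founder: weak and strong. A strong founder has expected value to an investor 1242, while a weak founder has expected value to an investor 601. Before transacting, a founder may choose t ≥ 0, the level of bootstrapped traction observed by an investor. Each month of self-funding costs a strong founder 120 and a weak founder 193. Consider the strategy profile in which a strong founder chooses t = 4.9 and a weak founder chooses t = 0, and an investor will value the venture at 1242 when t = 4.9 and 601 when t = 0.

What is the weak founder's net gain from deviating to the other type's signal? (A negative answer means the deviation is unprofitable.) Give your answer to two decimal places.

Playing t = 0 the weak founder receives 601.
Deviating to t = 4.9 brings payment 1242 at cost 193 × 4.9 = 945.7, netting 296.3.
Gain from deviating: 296.3 − 601 = -304.70.
The gain is negative, so the weak type's incentive-compatibility constraint is satisfied.

-304.70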